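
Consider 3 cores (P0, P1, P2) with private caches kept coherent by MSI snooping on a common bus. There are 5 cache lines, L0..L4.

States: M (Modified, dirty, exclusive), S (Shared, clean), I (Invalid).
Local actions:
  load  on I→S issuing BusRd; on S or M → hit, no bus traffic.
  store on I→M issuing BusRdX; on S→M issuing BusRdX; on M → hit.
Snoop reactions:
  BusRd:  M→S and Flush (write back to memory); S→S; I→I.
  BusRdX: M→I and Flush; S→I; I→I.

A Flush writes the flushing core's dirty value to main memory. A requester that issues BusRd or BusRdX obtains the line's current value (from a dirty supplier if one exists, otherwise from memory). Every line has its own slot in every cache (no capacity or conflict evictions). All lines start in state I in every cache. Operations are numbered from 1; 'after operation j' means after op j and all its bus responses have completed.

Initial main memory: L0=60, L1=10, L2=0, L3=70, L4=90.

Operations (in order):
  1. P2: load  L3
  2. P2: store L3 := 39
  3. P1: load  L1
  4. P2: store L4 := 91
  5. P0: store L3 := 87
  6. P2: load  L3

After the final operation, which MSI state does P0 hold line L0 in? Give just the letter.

state = I

  op1 P2: load  L3 → I/I/S on L3; bus BusRd; mem=70
  op2 P2: store L3 := 39 → I/I/M on L3; bus BusRdX; mem=70
  op3 P1: load  L1 → I/S/I on L1; bus BusRd; mem=10
  op4 P2: store L4 := 91 → I/I/M on L4; bus BusRdX; mem=90
  op5 P0: store L3 := 87 → M/I/I on L3; bus BusRdX Flush; mem=39
  op6 P2: load  L3 → S/I/S on L3; bus BusRd Flush; mem=87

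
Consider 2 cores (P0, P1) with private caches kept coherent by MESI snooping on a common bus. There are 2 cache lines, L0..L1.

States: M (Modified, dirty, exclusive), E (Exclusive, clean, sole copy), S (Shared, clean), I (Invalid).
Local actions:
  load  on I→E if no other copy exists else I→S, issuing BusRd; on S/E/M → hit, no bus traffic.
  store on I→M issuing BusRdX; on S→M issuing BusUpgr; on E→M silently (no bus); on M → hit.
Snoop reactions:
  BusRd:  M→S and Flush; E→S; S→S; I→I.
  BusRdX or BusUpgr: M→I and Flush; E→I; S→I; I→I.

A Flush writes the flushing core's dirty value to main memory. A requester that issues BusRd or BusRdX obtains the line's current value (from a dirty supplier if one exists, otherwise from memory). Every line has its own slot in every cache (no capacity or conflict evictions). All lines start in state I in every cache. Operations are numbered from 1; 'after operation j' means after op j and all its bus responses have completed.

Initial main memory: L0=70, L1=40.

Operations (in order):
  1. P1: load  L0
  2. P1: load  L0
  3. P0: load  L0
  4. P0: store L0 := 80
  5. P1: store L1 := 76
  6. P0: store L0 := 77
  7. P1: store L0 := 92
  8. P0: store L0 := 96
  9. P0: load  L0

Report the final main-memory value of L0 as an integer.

  op1 P1: load  L0 → I/E on L0; bus BusRd; mem=70
  op2 P1: load  L0 → I/E on L0; bus (none); mem=70
  op3 P0: load  L0 → S/S on L0; bus BusRd; mem=70
  op4 P0: store L0 := 80 → M/I on L0; bus BusUpgr; mem=70
  op5 P1: store L1 := 76 → I/M on L1; bus BusRdX; mem=40
  op6 P0: store L0 := 77 → M/I on L0; bus (none); mem=70
  op7 P1: store L0 := 92 → I/M on L0; bus BusRdX Flush; mem=77
  op8 P0: store L0 := 96 → M/I on L0; bus BusRdX Flush; mem=92
  op9 P0: load  L0 → M/I on L0; bus (none); mem=92

memory[L0] = 92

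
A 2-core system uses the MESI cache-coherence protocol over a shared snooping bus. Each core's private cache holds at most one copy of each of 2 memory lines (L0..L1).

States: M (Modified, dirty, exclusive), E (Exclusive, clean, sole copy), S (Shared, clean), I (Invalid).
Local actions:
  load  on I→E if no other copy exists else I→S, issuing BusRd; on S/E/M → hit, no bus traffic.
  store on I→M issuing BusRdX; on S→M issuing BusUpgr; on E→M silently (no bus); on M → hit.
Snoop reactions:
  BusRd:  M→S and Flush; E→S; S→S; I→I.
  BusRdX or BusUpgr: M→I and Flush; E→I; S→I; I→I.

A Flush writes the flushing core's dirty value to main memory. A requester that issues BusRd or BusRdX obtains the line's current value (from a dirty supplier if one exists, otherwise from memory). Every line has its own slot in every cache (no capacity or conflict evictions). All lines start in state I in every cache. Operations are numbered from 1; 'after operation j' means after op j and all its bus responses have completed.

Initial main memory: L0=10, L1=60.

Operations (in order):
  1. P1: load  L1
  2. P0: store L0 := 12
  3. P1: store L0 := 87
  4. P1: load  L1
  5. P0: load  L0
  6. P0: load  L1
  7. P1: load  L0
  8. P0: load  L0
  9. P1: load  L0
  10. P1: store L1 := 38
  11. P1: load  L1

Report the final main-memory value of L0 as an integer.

memory[L0] = 87

[1] P1: load  L1 | P0:I, P1:E(60) | bus: BusRd
[2] P0: store L0 := 12 | P0:M(12), P1:I | bus: BusRdX
[3] P1: store L0 := 87 | P0:I, P1:M(87) | bus: BusRdX,Flush
[4] P1: load  L1 | P0:I, P1:E(60) | bus: none
[5] P0: load  L0 | P0:S(87), P1:S(87) | bus: BusRd,Flush
[6] P0: load  L1 | P0:S(60), P1:S(60) | bus: BusRd
[7] P1: load  L0 | P0:S(87), P1:S(87) | bus: none
[8] P0: load  L0 | P0:S(87), P1:S(87) | bus: none
[9] P1: load  L0 | P0:S(87), P1:S(87) | bus: none
[10] P1: store L1 := 38 | P0:I, P1:M(38) | bus: BusUpgr
[11] P1: load  L1 | P0:I, P1:M(38) | bus: none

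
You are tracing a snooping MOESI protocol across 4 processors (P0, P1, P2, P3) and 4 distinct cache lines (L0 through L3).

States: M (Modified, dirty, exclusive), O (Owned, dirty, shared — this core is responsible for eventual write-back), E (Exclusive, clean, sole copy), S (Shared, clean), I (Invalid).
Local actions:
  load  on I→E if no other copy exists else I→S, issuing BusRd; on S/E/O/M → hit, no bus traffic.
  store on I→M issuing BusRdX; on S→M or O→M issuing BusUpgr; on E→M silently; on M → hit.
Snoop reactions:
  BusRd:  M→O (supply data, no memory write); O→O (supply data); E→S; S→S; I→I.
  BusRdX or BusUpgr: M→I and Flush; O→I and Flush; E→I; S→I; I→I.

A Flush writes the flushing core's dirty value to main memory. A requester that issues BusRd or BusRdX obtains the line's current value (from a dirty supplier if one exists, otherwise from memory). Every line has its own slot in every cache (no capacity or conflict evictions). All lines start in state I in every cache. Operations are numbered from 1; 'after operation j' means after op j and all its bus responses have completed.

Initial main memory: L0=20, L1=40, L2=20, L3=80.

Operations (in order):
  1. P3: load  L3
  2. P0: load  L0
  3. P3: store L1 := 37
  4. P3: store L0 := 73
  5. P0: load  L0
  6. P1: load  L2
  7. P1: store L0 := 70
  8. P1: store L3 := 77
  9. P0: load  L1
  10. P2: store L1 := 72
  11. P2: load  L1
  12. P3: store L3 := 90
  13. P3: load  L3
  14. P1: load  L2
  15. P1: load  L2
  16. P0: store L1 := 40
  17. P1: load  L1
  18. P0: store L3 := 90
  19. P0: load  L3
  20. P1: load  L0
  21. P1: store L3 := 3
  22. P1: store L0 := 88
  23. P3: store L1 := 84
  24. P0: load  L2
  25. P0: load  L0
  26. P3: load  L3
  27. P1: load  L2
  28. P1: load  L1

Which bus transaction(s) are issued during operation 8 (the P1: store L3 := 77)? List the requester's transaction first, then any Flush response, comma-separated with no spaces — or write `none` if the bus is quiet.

step 1: P3: load  L3  ⟶  IIIE  (L3)  txn=BusRd  M[L3]=80
step 2: P0: load  L0  ⟶  EIII  (L0)  txn=BusRd  M[L0]=20
step 3: P3: store L1 := 37  ⟶  IIIM  (L1)  txn=BusRdX  M[L1]=40
step 4: P3: store L0 := 73  ⟶  IIIM  (L0)  txn=BusRdX  M[L0]=20
step 5: P0: load  L0  ⟶  SIIO  (L0)  txn=BusRd  M[L0]=20
step 6: P1: load  L2  ⟶  IEII  (L2)  txn=BusRd  M[L2]=20
step 7: P1: store L0 := 70  ⟶  IMII  (L0)  txn=BusRdX+Flush  M[L0]=73
step 8: P1: store L3 := 77  ⟶  IMII  (L3)  txn=BusRdX  M[L3]=80
step 9: P0: load  L1  ⟶  SIIO  (L1)  txn=BusRd  M[L1]=40
step 10: P2: store L1 := 72  ⟶  IIMI  (L1)  txn=BusRdX+Flush  M[L1]=37
step 11: P2: load  L1  ⟶  IIMI  (L1)  txn=∅  M[L1]=37
step 12: P3: store L3 := 90  ⟶  IIIM  (L3)  txn=BusRdX+Flush  M[L3]=77
step 13: P3: load  L3  ⟶  IIIM  (L3)  txn=∅  M[L3]=77
step 14: P1: load  L2  ⟶  IEII  (L2)  txn=∅  M[L2]=20
step 15: P1: load  L2  ⟶  IEII  (L2)  txn=∅  M[L2]=20
step 16: P0: store L1 := 40  ⟶  MIII  (L1)  txn=BusRdX+Flush  M[L1]=72
step 17: P1: load  L1  ⟶  OSII  (L1)  txn=BusRd  M[L1]=72
step 18: P0: store L3 := 90  ⟶  MIII  (L3)  txn=BusRdX+Flush  M[L3]=90
step 19: P0: load  L3  ⟶  MIII  (L3)  txn=∅  M[L3]=90
step 20: P1: load  L0  ⟶  IMII  (L0)  txn=∅  M[L0]=73
step 21: P1: store L3 := 3  ⟶  IMII  (L3)  txn=BusRdX+Flush  M[L3]=90
step 22: P1: store L0 := 88  ⟶  IMII  (L0)  txn=∅  M[L0]=73
step 23: P3: store L1 := 84  ⟶  IIIM  (L1)  txn=BusRdX+Flush  M[L1]=40
step 24: P0: load  L2  ⟶  SSII  (L2)  txn=BusRd  M[L2]=20
step 25: P0: load  L0  ⟶  SOII  (L0)  txn=BusRd  M[L0]=73
step 26: P3: load  L3  ⟶  IOIS  (L3)  txn=BusRd  M[L3]=90
step 27: P1: load  L2  ⟶  SSII  (L2)  txn=∅  M[L2]=20
step 28: P1: load  L1  ⟶  ISIO  (L1)  txn=BusRd  M[L1]=40

bus = BusRdX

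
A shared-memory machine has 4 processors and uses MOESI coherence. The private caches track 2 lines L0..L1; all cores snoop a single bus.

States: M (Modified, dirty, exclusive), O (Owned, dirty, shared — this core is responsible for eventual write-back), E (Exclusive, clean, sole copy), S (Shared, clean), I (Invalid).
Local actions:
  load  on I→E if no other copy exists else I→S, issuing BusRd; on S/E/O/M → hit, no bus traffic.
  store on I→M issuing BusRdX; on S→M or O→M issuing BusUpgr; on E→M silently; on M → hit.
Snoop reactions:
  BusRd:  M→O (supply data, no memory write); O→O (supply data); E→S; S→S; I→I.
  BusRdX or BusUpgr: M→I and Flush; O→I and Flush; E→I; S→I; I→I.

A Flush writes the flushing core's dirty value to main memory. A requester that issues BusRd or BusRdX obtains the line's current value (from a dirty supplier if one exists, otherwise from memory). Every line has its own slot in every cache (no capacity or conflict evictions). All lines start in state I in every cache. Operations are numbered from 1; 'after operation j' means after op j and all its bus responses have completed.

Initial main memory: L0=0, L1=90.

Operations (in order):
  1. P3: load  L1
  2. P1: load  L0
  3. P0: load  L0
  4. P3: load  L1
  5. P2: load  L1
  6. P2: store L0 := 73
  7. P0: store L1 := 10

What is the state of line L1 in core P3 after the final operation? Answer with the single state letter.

state = I

step 1: P3: load  L1  ⟶  IIIE  (L1)  txn=BusRd  M[L1]=90
step 2: P1: load  L0  ⟶  IEII  (L0)  txn=BusRd  M[L0]=0
step 3: P0: load  L0  ⟶  SSII  (L0)  txn=BusRd  M[L0]=0
step 4: P3: load  L1  ⟶  IIIE  (L1)  txn=∅  M[L1]=90
step 5: P2: load  L1  ⟶  IISS  (L1)  txn=BusRd  M[L1]=90
step 6: P2: store L0 := 73  ⟶  IIMI  (L0)  txn=BusRdX  M[L0]=0
step 7: P0: store L1 := 10  ⟶  MIII  (L1)  txn=BusRdX  M[L1]=90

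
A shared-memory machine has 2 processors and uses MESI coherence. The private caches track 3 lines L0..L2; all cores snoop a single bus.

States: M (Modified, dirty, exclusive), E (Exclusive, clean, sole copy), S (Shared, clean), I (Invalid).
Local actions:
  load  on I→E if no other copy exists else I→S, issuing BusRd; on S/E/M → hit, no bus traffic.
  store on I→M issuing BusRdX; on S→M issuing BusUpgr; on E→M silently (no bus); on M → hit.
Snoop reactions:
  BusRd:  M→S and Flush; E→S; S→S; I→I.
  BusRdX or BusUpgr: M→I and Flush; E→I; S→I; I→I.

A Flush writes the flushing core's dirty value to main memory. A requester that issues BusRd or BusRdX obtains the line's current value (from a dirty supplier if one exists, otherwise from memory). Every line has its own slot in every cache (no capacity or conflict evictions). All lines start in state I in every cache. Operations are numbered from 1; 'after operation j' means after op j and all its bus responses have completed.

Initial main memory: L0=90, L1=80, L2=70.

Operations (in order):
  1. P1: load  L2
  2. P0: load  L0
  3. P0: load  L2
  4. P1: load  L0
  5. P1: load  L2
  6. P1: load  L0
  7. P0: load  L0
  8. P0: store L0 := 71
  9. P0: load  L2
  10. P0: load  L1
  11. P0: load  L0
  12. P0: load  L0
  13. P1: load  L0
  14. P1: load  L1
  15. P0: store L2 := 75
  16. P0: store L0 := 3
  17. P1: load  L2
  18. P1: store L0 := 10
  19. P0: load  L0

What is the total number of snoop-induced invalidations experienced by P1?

invalidations = 3

1. P1: load  L2  bus=[BusRd]  L2: P0=I P1=E  mem[L2]=70
2. P0: load  L0  bus=[BusRd]  L0: P0=E P1=I  mem[L0]=90
3. P0: load  L2  bus=[BusRd]  L2: P0=S P1=S  mem[L2]=70
4. P1: load  L0  bus=[BusRd]  L0: P0=S P1=S  mem[L0]=90
5. P1: load  L2  bus=[-]  L2: P0=S P1=S  mem[L2]=70
6. P1: load  L0  bus=[-]  L0: P0=S P1=S  mem[L0]=90
7. P0: load  L0  bus=[-]  L0: P0=S P1=S  mem[L0]=90
8. P0: store L0 := 71  bus=[BusUpgr]  L0: P0=M P1=I  mem[L0]=90
9. P0: load  L2  bus=[-]  L2: P0=S P1=S  mem[L2]=70
10. P0: load  L1  bus=[BusRd]  L1: P0=E P1=I  mem[L1]=80
11. P0: load  L0  bus=[-]  L0: P0=M P1=I  mem[L0]=90
12. P0: load  L0  bus=[-]  L0: P0=M P1=I  mem[L0]=90
13. P1: load  L0  bus=[BusRd,Flush]  L0: P0=S P1=S  mem[L0]=71
14. P1: load  L1  bus=[BusRd]  L1: P0=S P1=S  mem[L1]=80
15. P0: store L2 := 75  bus=[BusUpgr]  L2: P0=M P1=I  mem[L2]=70
16. P0: store L0 := 3  bus=[BusUpgr]  L0: P0=M P1=I  mem[L0]=71
17. P1: load  L2  bus=[BusRd,Flush]  L2: P0=S P1=S  mem[L2]=75
18. P1: store L0 := 10  bus=[BusRdX,Flush]  L0: P0=I P1=M  mem[L0]=3
19. P0: load  L0  bus=[BusRd,Flush]  L0: P0=S P1=S  mem[L0]=10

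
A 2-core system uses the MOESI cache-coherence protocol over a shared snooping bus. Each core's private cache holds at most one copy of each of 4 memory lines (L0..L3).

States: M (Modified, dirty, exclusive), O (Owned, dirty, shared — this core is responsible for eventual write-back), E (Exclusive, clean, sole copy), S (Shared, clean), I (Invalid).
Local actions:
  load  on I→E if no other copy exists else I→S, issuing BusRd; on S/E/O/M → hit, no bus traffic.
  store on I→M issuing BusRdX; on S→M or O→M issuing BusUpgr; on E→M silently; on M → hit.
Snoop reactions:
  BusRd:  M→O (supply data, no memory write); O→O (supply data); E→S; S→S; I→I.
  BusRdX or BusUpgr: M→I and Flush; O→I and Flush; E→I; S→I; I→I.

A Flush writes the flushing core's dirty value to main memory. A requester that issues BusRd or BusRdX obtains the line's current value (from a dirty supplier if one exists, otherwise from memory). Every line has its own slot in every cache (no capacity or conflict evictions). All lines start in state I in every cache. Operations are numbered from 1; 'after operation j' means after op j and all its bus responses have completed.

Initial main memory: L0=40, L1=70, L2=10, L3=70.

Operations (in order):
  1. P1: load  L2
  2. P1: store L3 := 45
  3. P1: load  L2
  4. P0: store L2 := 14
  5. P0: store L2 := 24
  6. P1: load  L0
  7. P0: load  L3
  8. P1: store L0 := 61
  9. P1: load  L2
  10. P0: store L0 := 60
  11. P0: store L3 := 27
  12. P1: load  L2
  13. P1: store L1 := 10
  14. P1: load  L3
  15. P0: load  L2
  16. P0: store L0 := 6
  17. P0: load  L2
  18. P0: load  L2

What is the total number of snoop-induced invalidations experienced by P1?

invalidations = 3

step 1: P1: load  L2  ⟶  IE  (L2)  txn=BusRd  M[L2]=10
step 2: P1: store L3 := 45  ⟶  IM  (L3)  txn=BusRdX  M[L3]=70
step 3: P1: load  L2  ⟶  IE  (L2)  txn=∅  M[L2]=10
step 4: P0: store L2 := 14  ⟶  MI  (L2)  txn=BusRdX  M[L2]=10
step 5: P0: store L2 := 24  ⟶  MI  (L2)  txn=∅  M[L2]=10
step 6: P1: load  L0  ⟶  IE  (L0)  txn=BusRd  M[L0]=40
step 7: P0: load  L3  ⟶  SO  (L3)  txn=BusRd  M[L3]=70
step 8: P1: store L0 := 61  ⟶  IM  (L0)  txn=∅  M[L0]=40
step 9: P1: load  L2  ⟶  OS  (L2)  txn=BusRd  M[L2]=10
step 10: P0: store L0 := 60  ⟶  MI  (L0)  txn=BusRdX+Flush  M[L0]=61
step 11: P0: store L3 := 27  ⟶  MI  (L3)  txn=BusUpgr+Flush  M[L3]=45
step 12: P1: load  L2  ⟶  OS  (L2)  txn=∅  M[L2]=10
step 13: P1: store L1 := 10  ⟶  IM  (L1)  txn=BusRdX  M[L1]=70
step 14: P1: load  L3  ⟶  OS  (L3)  txn=BusRd  M[L3]=45
step 15: P0: load  L2  ⟶  OS  (L2)  txn=∅  M[L2]=10
step 16: P0: store L0 := 6  ⟶  MI  (L0)  txn=∅  M[L0]=61
step 17: P0: load  L2  ⟶  OS  (L2)  txn=∅  M[L2]=10
step 18: P0: load  L2  ⟶  OS  (L2)  txn=∅  M[L2]=10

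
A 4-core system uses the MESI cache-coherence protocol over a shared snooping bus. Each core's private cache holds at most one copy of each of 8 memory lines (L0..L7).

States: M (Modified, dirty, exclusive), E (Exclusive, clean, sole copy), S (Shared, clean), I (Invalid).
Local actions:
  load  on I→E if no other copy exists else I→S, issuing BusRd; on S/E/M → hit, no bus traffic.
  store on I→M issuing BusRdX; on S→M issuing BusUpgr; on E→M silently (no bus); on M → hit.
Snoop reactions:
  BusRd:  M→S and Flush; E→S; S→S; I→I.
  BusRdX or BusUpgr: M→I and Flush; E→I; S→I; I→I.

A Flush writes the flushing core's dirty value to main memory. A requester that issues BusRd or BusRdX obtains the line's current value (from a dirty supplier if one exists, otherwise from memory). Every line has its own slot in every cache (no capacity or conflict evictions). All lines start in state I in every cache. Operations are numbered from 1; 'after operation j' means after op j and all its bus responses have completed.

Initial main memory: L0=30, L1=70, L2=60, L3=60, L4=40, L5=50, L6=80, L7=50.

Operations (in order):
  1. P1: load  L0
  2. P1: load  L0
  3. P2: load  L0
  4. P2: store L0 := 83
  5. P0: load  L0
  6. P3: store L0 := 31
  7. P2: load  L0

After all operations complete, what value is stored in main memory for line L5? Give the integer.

1. P1: load  L0  bus=[BusRd]  L0: P0=I P1=E P2=I P3=I  mem[L0]=30
2. P1: load  L0  bus=[-]  L0: P0=I P1=E P2=I P3=I  mem[L0]=30
3. P2: load  L0  bus=[BusRd]  L0: P0=I P1=S P2=S P3=I  mem[L0]=30
4. P2: store L0 := 83  bus=[BusUpgr]  L0: P0=I P1=I P2=M P3=I  mem[L0]=30
5. P0: load  L0  bus=[BusRd,Flush]  L0: P0=S P1=I P2=S P3=I  mem[L0]=83
6. P3: store L0 := 31  bus=[BusRdX]  L0: P0=I P1=I P2=I P3=M  mem[L0]=83
7. P2: load  L0  bus=[BusRd,Flush]  L0: P0=I P1=I P2=S P3=S  mem[L0]=31

memory[L5] = 50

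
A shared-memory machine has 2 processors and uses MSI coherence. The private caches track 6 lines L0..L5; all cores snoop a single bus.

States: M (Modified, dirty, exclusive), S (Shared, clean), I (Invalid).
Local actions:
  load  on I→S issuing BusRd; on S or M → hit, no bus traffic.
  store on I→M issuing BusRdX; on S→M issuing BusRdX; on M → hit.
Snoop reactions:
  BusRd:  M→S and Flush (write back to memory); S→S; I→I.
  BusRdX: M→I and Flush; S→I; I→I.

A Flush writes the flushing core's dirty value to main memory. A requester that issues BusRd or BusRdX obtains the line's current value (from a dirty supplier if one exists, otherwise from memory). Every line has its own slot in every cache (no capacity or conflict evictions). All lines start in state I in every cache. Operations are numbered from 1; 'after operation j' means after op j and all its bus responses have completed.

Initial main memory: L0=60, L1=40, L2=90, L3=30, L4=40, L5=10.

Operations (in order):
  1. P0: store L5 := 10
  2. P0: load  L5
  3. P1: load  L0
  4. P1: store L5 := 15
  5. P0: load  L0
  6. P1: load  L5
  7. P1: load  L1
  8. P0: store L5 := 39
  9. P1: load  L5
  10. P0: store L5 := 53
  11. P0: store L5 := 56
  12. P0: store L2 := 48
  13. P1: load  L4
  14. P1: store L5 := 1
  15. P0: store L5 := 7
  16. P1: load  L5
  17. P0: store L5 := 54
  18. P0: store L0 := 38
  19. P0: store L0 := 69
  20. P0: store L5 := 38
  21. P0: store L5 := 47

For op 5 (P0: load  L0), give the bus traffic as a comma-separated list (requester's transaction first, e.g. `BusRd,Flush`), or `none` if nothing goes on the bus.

step 1: P0: store L5 := 10  ⟶  MI  (L5)  txn=BusRdX  M[L5]=10
step 2: P0: load  L5  ⟶  MI  (L5)  txn=∅  M[L5]=10
step 3: P1: load  L0  ⟶  IS  (L0)  txn=BusRd  M[L0]=60
step 4: P1: store L5 := 15  ⟶  IM  (L5)  txn=BusRdX+Flush  M[L5]=10
step 5: P0: load  L0  ⟶  SS  (L0)  txn=BusRd  M[L0]=60
step 6: P1: load  L5  ⟶  IM  (L5)  txn=∅  M[L5]=10
step 7: P1: load  L1  ⟶  IS  (L1)  txn=BusRd  M[L1]=40
step 8: P0: store L5 := 39  ⟶  MI  (L5)  txn=BusRdX+Flush  M[L5]=15
step 9: P1: load  L5  ⟶  SS  (L5)  txn=BusRd+Flush  M[L5]=39
step 10: P0: store L5 := 53  ⟶  MI  (L5)  txn=BusRdX  M[L5]=39
step 11: P0: store L5 := 56  ⟶  MI  (L5)  txn=∅  M[L5]=39
step 12: P0: store L2 := 48  ⟶  MI  (L2)  txn=BusRdX  M[L2]=90
step 13: P1: load  L4  ⟶  IS  (L4)  txn=BusRd  M[L4]=40
step 14: P1: store L5 := 1  ⟶  IM  (L5)  txn=BusRdX+Flush  M[L5]=56
step 15: P0: store L5 := 7  ⟶  MI  (L5)  txn=BusRdX+Flush  M[L5]=1
step 16: P1: load  L5  ⟶  SS  (L5)  txn=BusRd+Flush  M[L5]=7
step 17: P0: store L5 := 54  ⟶  MI  (L5)  txn=BusRdX  M[L5]=7
step 18: P0: store L0 := 38  ⟶  MI  (L0)  txn=BusRdX  M[L0]=60
step 19: P0: store L0 := 69  ⟶  MI  (L0)  txn=∅  M[L0]=60
step 20: P0: store L5 := 38  ⟶  MI  (L5)  txn=∅  M[L5]=7
step 21: P0: store L5 := 47  ⟶  MI  (L5)  txn=∅  M[L5]=7

bus = BusRd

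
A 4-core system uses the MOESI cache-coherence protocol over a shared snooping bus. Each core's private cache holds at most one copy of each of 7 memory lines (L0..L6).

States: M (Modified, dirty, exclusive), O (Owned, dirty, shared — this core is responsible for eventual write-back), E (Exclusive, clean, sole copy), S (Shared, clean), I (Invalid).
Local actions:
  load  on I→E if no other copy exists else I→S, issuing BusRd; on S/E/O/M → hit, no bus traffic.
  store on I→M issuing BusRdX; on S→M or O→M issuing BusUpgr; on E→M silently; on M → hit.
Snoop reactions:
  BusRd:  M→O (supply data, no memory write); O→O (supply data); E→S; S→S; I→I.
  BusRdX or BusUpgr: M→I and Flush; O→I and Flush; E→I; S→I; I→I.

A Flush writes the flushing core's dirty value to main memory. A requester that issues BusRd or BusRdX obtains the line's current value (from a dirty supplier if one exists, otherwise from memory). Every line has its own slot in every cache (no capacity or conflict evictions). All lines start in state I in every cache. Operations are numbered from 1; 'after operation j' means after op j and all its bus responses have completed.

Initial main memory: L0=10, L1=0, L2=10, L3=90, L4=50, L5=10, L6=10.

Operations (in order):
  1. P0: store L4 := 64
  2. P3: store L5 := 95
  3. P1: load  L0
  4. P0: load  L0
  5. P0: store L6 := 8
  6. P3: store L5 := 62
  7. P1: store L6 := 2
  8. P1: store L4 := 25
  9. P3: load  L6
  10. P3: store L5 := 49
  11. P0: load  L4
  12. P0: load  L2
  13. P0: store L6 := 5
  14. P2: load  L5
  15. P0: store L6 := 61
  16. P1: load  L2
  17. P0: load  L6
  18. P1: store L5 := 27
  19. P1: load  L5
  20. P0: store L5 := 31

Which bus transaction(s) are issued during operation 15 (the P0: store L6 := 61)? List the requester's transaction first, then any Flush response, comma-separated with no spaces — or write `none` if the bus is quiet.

bus = none

step 1: P0: store L4 := 64  ⟶  MIII  (L4)  txn=BusRdX  M[L4]=50
step 2: P3: store L5 := 95  ⟶  IIIM  (L5)  txn=BusRdX  M[L5]=10
step 3: P1: load  L0  ⟶  IEII  (L0)  txn=BusRd  M[L0]=10
step 4: P0: load  L0  ⟶  SSII  (L0)  txn=BusRd  M[L0]=10
step 5: P0: store L6 := 8  ⟶  MIII  (L6)  txn=BusRdX  M[L6]=10
step 6: P3: store L5 := 62  ⟶  IIIM  (L5)  txn=∅  M[L5]=10
step 7: P1: store L6 := 2  ⟶  IMII  (L6)  txn=BusRdX+Flush  M[L6]=8
step 8: P1: store L4 := 25  ⟶  IMII  (L4)  txn=BusRdX+Flush  M[L4]=64
step 9: P3: load  L6  ⟶  IOIS  (L6)  txn=BusRd  M[L6]=8
step 10: P3: store L5 := 49  ⟶  IIIM  (L5)  txn=∅  M[L5]=10
step 11: P0: load  L4  ⟶  SOII  (L4)  txn=BusRd  M[L4]=64
step 12: P0: load  L2  ⟶  EIII  (L2)  txn=BusRd  M[L2]=10
step 13: P0: store L6 := 5  ⟶  MIII  (L6)  txn=BusRdX+Flush  M[L6]=2
step 14: P2: load  L5  ⟶  IISO  (L5)  txn=BusRd  M[L5]=10
step 15: P0: store L6 := 61  ⟶  MIII  (L6)  txn=∅  M[L6]=2
step 16: P1: load  L2  ⟶  SSII  (L2)  txn=BusRd  M[L2]=10
step 17: P0: load  L6  ⟶  MIII  (L6)  txn=∅  M[L6]=2
step 18: P1: store L5 := 27  ⟶  IMII  (L5)  txn=BusRdX+Flush  M[L5]=49
step 19: P1: load  L5  ⟶  IMII  (L5)  txn=∅  M[L5]=49
step 20: P0: store L5 := 31  ⟶  MIII  (L5)  txn=BusRdX+Flush  M[L5]=27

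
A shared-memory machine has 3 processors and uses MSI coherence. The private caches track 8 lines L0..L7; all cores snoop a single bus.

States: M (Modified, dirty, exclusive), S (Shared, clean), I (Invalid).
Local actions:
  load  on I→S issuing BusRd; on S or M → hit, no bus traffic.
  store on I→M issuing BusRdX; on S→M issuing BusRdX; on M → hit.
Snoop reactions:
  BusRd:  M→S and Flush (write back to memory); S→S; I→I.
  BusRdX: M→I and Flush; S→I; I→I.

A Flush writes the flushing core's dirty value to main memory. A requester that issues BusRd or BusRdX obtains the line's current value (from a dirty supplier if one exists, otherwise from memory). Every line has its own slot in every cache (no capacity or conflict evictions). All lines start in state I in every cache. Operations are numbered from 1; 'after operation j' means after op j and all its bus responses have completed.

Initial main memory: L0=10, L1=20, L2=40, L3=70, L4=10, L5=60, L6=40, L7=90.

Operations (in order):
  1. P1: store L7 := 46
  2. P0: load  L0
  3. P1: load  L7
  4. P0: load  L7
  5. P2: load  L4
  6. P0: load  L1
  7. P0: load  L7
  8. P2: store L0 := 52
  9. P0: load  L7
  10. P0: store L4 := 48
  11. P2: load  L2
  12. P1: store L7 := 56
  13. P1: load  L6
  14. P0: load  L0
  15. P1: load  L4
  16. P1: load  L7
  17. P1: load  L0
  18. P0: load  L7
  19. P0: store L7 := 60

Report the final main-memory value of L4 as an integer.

[1] P1: store L7 := 46 | P0:I, P1:M(46), P2:I | bus: BusRdX
[2] P0: load  L0 | P0:S(10), P1:I, P2:I | bus: BusRd
[3] P1: load  L7 | P0:I, P1:M(46), P2:I | bus: none
[4] P0: load  L7 | P0:S(46), P1:S(46), P2:I | bus: BusRd,Flush
[5] P2: load  L4 | P0:I, P1:I, P2:S(10) | bus: BusRd
[6] P0: load  L1 | P0:S(20), P1:I, P2:I | bus: BusRd
[7] P0: load  L7 | P0:S(46), P1:S(46), P2:I | bus: none
[8] P2: store L0 := 52 | P0:I, P1:I, P2:M(52) | bus: BusRdX
[9] P0: load  L7 | P0:S(46), P1:S(46), P2:I | bus: none
[10] P0: store L4 := 48 | P0:M(48), P1:I, P2:I | bus: BusRdX
[11] P2: load  L2 | P0:I, P1:I, P2:S(40) | bus: BusRd
[12] P1: store L7 := 56 | P0:I, P1:M(56), P2:I | bus: BusRdX
[13] P1: load  L6 | P0:I, P1:S(40), P2:I | bus: BusRd
[14] P0: load  L0 | P0:S(52), P1:I, P2:S(52) | bus: BusRd,Flush
[15] P1: load  L4 | P0:S(48), P1:S(48), P2:I | bus: BusRd,Flush
[16] P1: load  L7 | P0:I, P1:M(56), P2:I | bus: none
[17] P1: load  L0 | P0:S(52), P1:S(52), P2:S(52) | bus: BusRd
[18] P0: load  L7 | P0:S(56), P1:S(56), P2:I | bus: BusRd,Flush
[19] P0: store L7 := 60 | P0:M(60), P1:I, P2:I | bus: BusRdX

memory[L4] = 48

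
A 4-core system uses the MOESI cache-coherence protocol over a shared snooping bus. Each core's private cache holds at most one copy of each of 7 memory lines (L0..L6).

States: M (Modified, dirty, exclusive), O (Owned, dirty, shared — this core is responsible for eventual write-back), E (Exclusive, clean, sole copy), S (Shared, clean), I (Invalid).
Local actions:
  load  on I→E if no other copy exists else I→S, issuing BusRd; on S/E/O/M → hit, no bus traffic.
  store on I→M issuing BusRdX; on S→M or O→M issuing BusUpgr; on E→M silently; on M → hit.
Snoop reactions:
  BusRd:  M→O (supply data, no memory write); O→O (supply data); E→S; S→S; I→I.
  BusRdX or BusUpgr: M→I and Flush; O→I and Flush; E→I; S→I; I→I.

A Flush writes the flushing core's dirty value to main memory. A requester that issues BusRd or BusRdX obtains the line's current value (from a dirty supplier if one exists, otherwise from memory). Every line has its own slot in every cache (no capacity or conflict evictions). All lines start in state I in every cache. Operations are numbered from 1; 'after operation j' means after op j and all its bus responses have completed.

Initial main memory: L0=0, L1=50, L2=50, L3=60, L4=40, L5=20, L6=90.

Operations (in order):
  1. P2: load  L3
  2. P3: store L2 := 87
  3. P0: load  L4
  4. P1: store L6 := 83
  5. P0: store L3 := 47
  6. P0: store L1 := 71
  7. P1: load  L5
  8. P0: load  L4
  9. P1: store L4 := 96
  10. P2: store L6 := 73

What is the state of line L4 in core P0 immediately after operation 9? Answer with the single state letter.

state = I

[1] P2: load  L3 | P0:I, P1:I, P2:E(60), P3:I | bus: BusRd
[2] P3: store L2 := 87 | P0:I, P1:I, P2:I, P3:M(87) | bus: BusRdX
[3] P0: load  L4 | P0:E(40), P1:I, P2:I, P3:I | bus: BusRd
[4] P1: store L6 := 83 | P0:I, P1:M(83), P2:I, P3:I | bus: BusRdX
[5] P0: store L3 := 47 | P0:M(47), P1:I, P2:I, P3:I | bus: BusRdX
[6] P0: store L1 := 71 | P0:M(71), P1:I, P2:I, P3:I | bus: BusRdX
[7] P1: load  L5 | P0:I, P1:E(20), P2:I, P3:I | bus: BusRd
[8] P0: load  L4 | P0:E(40), P1:I, P2:I, P3:I | bus: none
[9] P1: store L4 := 96 | P0:I, P1:M(96), P2:I, P3:I | bus: BusRdX
[10] P2: store L6 := 73 | P0:I, P1:I, P2:M(73), P3:I | bus: BusRdX,Flush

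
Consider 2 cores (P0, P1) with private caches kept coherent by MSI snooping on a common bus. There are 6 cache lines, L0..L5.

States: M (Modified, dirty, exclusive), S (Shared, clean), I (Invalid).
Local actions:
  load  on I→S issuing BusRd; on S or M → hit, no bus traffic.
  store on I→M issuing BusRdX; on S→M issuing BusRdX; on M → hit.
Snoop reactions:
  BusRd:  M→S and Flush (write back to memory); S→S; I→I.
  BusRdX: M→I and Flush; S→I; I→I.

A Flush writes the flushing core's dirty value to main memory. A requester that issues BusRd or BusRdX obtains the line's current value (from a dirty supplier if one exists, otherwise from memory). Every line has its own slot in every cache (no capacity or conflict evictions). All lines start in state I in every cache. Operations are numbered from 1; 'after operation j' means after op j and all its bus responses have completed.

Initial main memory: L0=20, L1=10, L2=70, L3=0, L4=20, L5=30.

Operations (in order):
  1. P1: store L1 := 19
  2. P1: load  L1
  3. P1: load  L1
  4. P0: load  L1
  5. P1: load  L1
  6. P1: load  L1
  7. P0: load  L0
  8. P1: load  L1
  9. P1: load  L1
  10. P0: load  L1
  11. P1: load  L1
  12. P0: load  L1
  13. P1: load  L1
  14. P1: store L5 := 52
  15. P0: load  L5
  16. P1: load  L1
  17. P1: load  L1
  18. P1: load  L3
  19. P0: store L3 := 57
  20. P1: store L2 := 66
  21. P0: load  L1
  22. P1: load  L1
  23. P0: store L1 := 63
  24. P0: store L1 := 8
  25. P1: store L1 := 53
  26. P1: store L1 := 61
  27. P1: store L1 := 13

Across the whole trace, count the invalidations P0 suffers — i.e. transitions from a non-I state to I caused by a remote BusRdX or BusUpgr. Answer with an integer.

[1] P1: store L1 := 19 | P0:I, P1:M(19) | bus: BusRdX
[2] P1: load  L1 | P0:I, P1:M(19) | bus: none
[3] P1: load  L1 | P0:I, P1:M(19) | bus: none
[4] P0: load  L1 | P0:S(19), P1:S(19) | bus: BusRd,Flush
[5] P1: load  L1 | P0:S(19), P1:S(19) | bus: none
[6] P1: load  L1 | P0:S(19), P1:S(19) | bus: none
[7] P0: load  L0 | P0:S(20), P1:I | bus: BusRd
[8] P1: load  L1 | P0:S(19), P1:S(19) | bus: none
[9] P1: load  L1 | P0:S(19), P1:S(19) | bus: none
[10] P0: load  L1 | P0:S(19), P1:S(19) | bus: none
[11] P1: load  L1 | P0:S(19), P1:S(19) | bus: none
[12] P0: load  L1 | P0:S(19), P1:S(19) | bus: none
[13] P1: load  L1 | P0:S(19), P1:S(19) | bus: none
[14] P1: store L5 := 52 | P0:I, P1:M(52) | bus: BusRdX
[15] P0: load  L5 | P0:S(52), P1:S(52) | bus: BusRd,Flush
[16] P1: load  L1 | P0:S(19), P1:S(19) | bus: none
[17] P1: load  L1 | P0:S(19), P1:S(19) | bus: none
[18] P1: load  L3 | P0:I, P1:S(0) | bus: BusRd
[19] P0: store L3 := 57 | P0:M(57), P1:I | bus: BusRdX
[20] P1: store L2 := 66 | P0:I, P1:M(66) | bus: BusRdX
[21] P0: load  L1 | P0:S(19), P1:S(19) | bus: none
[22] P1: load  L1 | P0:S(19), P1:S(19) | bus: none
[23] P0: store L1 := 63 | P0:M(63), P1:I | bus: BusRdX
[24] P0: store L1 := 8 | P0:M(8), P1:I | bus: none
[25] P1: store L1 := 53 | P0:I, P1:M(53) | bus: BusRdX,Flush
[26] P1: store L1 := 61 | P0:I, P1:M(61) | bus: none
[27] P1: store L1 := 13 | P0:I, P1:M(13) | bus: none

invalidations = 1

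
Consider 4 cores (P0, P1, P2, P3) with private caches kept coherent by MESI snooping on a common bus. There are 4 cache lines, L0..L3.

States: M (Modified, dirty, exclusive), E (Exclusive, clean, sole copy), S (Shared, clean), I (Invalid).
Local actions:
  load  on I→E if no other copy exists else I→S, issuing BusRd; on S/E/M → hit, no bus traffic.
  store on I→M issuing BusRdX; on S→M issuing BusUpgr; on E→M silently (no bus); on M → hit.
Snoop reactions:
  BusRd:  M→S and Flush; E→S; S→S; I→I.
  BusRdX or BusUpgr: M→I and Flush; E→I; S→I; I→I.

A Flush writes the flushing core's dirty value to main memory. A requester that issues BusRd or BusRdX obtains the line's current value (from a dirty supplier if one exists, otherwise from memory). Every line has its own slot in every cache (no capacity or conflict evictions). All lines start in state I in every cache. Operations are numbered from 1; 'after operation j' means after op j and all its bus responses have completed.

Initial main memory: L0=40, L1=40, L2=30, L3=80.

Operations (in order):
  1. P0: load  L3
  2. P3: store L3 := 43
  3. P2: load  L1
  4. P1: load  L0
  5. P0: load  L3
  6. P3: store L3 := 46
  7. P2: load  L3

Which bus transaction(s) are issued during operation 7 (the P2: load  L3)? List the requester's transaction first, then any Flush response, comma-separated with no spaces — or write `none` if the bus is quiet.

bus = BusRd,Flush

  op1 P0: load  L3 → E/I/I/I on L3; bus BusRd; mem=80
  op2 P3: store L3 := 43 → I/I/I/M on L3; bus BusRdX; mem=80
  op3 P2: load  L1 → I/I/E/I on L1; bus BusRd; mem=40
  op4 P1: load  L0 → I/E/I/I on L0; bus BusRd; mem=40
  op5 P0: load  L3 → S/I/I/S on L3; bus BusRd Flush; mem=43
  op6 P3: store L3 := 46 → I/I/I/M on L3; bus BusUpgr; mem=43
  op7 P2: load  L3 → I/I/S/S on L3; bus BusRd Flush; mem=46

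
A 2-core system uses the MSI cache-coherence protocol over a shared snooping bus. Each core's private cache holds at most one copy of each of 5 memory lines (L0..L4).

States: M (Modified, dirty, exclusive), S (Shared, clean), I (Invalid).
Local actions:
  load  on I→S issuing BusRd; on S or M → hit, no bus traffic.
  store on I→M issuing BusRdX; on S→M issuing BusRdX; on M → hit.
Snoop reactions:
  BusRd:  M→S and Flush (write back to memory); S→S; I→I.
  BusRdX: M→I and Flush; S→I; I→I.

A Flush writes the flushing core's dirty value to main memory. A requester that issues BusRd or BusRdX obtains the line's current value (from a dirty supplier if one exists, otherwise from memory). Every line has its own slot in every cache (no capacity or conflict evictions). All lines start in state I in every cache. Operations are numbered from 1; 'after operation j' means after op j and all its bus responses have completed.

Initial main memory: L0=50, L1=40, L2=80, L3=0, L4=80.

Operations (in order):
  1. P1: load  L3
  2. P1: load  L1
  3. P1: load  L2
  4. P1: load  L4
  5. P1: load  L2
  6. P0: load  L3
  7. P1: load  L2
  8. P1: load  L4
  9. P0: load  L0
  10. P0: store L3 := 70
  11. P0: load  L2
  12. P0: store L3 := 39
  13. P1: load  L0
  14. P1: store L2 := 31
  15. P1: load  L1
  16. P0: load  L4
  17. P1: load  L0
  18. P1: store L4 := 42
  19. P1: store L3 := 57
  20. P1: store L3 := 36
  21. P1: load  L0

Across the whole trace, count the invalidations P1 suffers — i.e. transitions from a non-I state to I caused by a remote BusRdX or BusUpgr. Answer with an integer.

step 1: P1: load  L3  ⟶  IS  (L3)  txn=BusRd  M[L3]=0
step 2: P1: load  L1  ⟶  IS  (L1)  txn=BusRd  M[L1]=40
step 3: P1: load  L2  ⟶  IS  (L2)  txn=BusRd  M[L2]=80
step 4: P1: load  L4  ⟶  IS  (L4)  txn=BusRd  M[L4]=80
step 5: P1: load  L2  ⟶  IS  (L2)  txn=∅  M[L2]=80
step 6: P0: load  L3  ⟶  SS  (L3)  txn=BusRd  M[L3]=0
step 7: P1: load  L2  ⟶  IS  (L2)  txn=∅  M[L2]=80
step 8: P1: load  L4  ⟶  IS  (L4)  txn=∅  M[L4]=80
step 9: P0: load  L0  ⟶  SI  (L0)  txn=BusRd  M[L0]=50
step 10: P0: store L3 := 70  ⟶  MI  (L3)  txn=BusRdX  M[L3]=0
step 11: P0: load  L2  ⟶  SS  (L2)  txn=BusRd  M[L2]=80
step 12: P0: store L3 := 39  ⟶  MI  (L3)  txn=∅  M[L3]=0
step 13: P1: load  L0  ⟶  SS  (L0)  txn=BusRd  M[L0]=50
step 14: P1: store L2 := 31  ⟶  IM  (L2)  txn=BusRdX  M[L2]=80
step 15: P1: load  L1  ⟶  IS  (L1)  txn=∅  M[L1]=40
step 16: P0: load  L4  ⟶  SS  (L4)  txn=BusRd  M[L4]=80
step 17: P1: load  L0  ⟶  SS  (L0)  txn=∅  M[L0]=50
step 18: P1: store L4 := 42  ⟶  IM  (L4)  txn=BusRdX  M[L4]=80
step 19: P1: store L3 := 57  ⟶  IM  (L3)  txn=BusRdX+Flush  M[L3]=39
step 20: P1: store L3 := 36  ⟶  IM  (L3)  txn=∅  M[L3]=39
step 21: P1: load  L0  ⟶  SS  (L0)  txn=∅  M[L0]=50

invalidations = 1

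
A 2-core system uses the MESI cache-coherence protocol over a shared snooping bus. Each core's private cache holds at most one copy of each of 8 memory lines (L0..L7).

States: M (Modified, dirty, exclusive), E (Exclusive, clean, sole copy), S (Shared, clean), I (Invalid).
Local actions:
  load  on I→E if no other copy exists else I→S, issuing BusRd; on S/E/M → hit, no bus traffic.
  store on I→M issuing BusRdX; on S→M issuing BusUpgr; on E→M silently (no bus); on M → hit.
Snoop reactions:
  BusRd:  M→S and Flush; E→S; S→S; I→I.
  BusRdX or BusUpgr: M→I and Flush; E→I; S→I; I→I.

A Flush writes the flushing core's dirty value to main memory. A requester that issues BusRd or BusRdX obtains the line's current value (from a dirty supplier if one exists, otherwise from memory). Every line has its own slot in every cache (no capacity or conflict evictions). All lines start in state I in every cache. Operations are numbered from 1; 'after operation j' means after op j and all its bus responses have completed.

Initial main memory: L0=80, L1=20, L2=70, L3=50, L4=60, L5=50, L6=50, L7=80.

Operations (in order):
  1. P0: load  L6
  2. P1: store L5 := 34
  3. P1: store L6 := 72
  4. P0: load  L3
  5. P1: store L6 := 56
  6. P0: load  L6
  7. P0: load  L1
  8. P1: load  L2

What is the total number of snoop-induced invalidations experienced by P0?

  op1 P0: load  L6 → E/I on L6; bus BusRd; mem=50
  op2 P1: store L5 := 34 → I/M on L5; bus BusRdX; mem=50
  op3 P1: store L6 := 72 → I/M on L6; bus BusRdX; mem=50
  op4 P0: load  L3 → E/I on L3; bus BusRd; mem=50
  op5 P1: store L6 := 56 → I/M on L6; bus (none); mem=50
  op6 P0: load  L6 → S/S on L6; bus BusRd Flush; mem=56
  op7 P0: load  L1 → E/I on L1; bus BusRd; mem=20
  op8 P1: load  L2 → I/E on L2; bus BusRd; mem=70

invalidations = 1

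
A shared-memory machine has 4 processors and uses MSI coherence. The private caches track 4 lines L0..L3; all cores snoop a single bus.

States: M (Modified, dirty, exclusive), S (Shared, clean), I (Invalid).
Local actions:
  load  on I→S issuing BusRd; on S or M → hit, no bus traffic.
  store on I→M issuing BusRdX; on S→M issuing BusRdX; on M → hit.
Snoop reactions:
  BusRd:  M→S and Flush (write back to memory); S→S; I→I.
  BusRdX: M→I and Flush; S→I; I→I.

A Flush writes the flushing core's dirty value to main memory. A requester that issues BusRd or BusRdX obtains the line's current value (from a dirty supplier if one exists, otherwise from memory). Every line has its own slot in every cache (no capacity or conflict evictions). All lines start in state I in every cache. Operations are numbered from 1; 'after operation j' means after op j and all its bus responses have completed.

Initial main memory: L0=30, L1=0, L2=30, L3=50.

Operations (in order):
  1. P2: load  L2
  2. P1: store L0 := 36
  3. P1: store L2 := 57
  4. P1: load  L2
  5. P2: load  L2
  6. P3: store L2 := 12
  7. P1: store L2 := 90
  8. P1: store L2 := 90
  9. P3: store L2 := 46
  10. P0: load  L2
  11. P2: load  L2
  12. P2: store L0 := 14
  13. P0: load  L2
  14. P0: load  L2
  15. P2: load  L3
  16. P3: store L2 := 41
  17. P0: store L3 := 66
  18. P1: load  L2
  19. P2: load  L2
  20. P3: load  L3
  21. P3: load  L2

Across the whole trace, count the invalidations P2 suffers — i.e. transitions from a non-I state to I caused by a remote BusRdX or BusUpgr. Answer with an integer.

invalidations = 4

step 1: P2: load  L2  ⟶  IISI  (L2)  txn=BusRd  M[L2]=30
step 2: P1: store L0 := 36  ⟶  IMII  (L0)  txn=BusRdX  M[L0]=30
step 3: P1: store L2 := 57  ⟶  IMII  (L2)  txn=BusRdX  M[L2]=30
step 4: P1: load  L2  ⟶  IMII  (L2)  txn=∅  M[L2]=30
step 5: P2: load  L2  ⟶  ISSI  (L2)  txn=BusRd+Flush  M[L2]=57
step 6: P3: store L2 := 12  ⟶  IIIM  (L2)  txn=BusRdX  M[L2]=57
step 7: P1: store L2 := 90  ⟶  IMII  (L2)  txn=BusRdX+Flush  M[L2]=12
step 8: P1: store L2 := 90  ⟶  IMII  (L2)  txn=∅  M[L2]=12
step 9: P3: store L2 := 46  ⟶  IIIM  (L2)  txn=BusRdX+Flush  M[L2]=90
step 10: P0: load  L2  ⟶  SIIS  (L2)  txn=BusRd+Flush  M[L2]=46
step 11: P2: load  L2  ⟶  SISS  (L2)  txn=BusRd  M[L2]=46
step 12: P2: store L0 := 14  ⟶  IIMI  (L0)  txn=BusRdX+Flush  M[L0]=36
step 13: P0: load  L2  ⟶  SISS  (L2)  txn=∅  M[L2]=46
step 14: P0: load  L2  ⟶  SISS  (L2)  txn=∅  M[L2]=46
step 15: P2: load  L3  ⟶  IISI  (L3)  txn=BusRd  M[L3]=50
step 16: P3: store L2 := 41  ⟶  IIIM  (L2)  txn=BusRdX  M[L2]=46
step 17: P0: store L3 := 66  ⟶  MIII  (L3)  txn=BusRdX  M[L3]=50
step 18: P1: load  L2  ⟶  ISIS  (L2)  txn=BusRd+Flush  M[L2]=41
step 19: P2: load  L2  ⟶  ISSS  (L2)  txn=BusRd  M[L2]=41
step 20: P3: load  L3  ⟶  SIIS  (L3)  txn=BusRd+Flush  M[L3]=66
step 21: P3: load  L2  ⟶  ISSS  (L2)  txn=∅  M[L2]=41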